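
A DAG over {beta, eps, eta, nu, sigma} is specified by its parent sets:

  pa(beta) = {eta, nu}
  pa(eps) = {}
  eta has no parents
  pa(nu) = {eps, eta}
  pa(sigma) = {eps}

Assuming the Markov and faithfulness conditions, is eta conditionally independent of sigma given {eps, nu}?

2 paths connect eta and sigma; each must be blocked for d-separation to hold:
Path 1: eta → beta ← nu ← eps → sigma
  beta is a collider here and neither beta nor any of its descendants is conditioned on, so the collider stays closed — the path is blocked at beta.
Path 2: eta → nu ← eps → sigma
  eps is a fork here and eps is conditioned on, so the path is blocked at eps.
Since every path is blocked, d-separation holds.

Yes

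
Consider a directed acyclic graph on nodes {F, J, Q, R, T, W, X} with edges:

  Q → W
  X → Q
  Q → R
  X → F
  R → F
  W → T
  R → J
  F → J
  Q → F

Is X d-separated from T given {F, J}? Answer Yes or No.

No

4 paths connect X and T; each must be blocked for d-separation to hold:
  1. X → Q → W → T — Q:chain[open]; W:chain[open] ⇒ active
  2. X → F → J ← R ← Q → W → T — F:chain[blocks]; J:collider[open]; R:chain[open]; Q:fork[open]; W:chain[open] ⇒ blocked
  3. X → F ← Q → W → T — F:collider[open]; Q:fork[open]; W:chain[open] ⇒ active
  4. X → F ← R ← Q → W → T — F:collider[open]; R:chain[open]; Q:fork[open]; W:chain[open] ⇒ active
Since the path X → Q → W → T is active, X and T are not d-separated given {F, J}.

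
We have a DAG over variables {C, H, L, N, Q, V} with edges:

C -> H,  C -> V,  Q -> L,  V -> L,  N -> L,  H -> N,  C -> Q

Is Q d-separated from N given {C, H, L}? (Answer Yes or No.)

No — Q and N are not d-separated given {C, H, L}.

Enumerating the 4 paths from Q to N and testing each for blocking by {C, H, L}:
Path 1: Q → L ← V ← C → H → N
  C is a fork here and C is conditioned on, so the path is blocked at C.
Path 2: Q → L ← N
  L is a collider and L is conditioned on, which opens it — no node blocks this path, so it is active.
Path 3: Q ← C → H → N
  C is a fork here and C is conditioned on, so the path is blocked at C.
Path 4: Q ← C → V → L ← N
  C is a fork here and C is conditioned on, so the path is blocked at C.
At least one path is unblocked, so d-separation fails.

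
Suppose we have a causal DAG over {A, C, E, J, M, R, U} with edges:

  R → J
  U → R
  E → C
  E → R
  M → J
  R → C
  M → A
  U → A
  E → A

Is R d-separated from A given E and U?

Yes

There are 4 undirected paths between R and A; checking each against the conditioning set {E, U}:
Path 1: R → C ← E → A
  C is a collider here and neither C nor any of its descendants is conditioned on, so the collider stays closed — the path is blocked at C.
Path 2: R ← E → A
  E is a fork here and E is conditioned on, so the path is blocked at E.
Path 3: R ← U → A
  U is a fork here and U is conditioned on, so the path is blocked at U.
Path 4: R → J ← M → A
  J is a collider here and neither J nor any of its descendants is conditioned on, so the collider stays closed — the path is blocked at J.
Since every path is blocked, d-separation holds.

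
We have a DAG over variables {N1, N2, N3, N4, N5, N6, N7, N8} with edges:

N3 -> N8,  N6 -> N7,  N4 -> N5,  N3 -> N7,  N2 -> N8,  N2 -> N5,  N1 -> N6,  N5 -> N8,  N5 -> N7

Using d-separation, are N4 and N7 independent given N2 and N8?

There are 3 undirected paths between N4 and N7; checking each against the conditioning set {N2, N8}:
Path 1: N4 → N5 → N7
  N5 is a chain and N5 is not conditioned on — no node blocks this path, so it is active.
Path 2: N4 → N5 ← N2 → N8 ← N3 → N7
  N2 is a fork here and N2 is conditioned on, so the path is blocked at N2.
Path 3: N4 → N5 → N8 ← N3 → N7
  N5 is a chain and N5 is not conditioned on; N8 is a collider and N8 is conditioned on, which opens it; N3 is a fork and N3 is not conditioned on — no node blocks this path, so it is active.
Because an active path exists, N4 and N7 are not d-separated.

No — N4 and N7 are not d-separated given {N2, N8}.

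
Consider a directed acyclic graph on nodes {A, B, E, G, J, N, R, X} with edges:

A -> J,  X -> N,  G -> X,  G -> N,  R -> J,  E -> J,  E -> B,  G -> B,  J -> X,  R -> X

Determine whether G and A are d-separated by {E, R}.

5 paths connect G and A; each must be blocked for d-separation to hold:
Path 1: G → B ← E → J ← A
  B is a collider here and neither B nor any of its descendants is conditioned on, so the collider stays closed — the path is blocked at B.
Path 2: G → X ← R → J ← A
  X is a collider here and neither X nor any of its descendants is conditioned on, so the collider stays closed — the path is blocked at X.
Path 3: G → X ← J ← A
  X is a collider here and neither X nor any of its descendants is conditioned on, so the collider stays closed — the path is blocked at X.
Path 4: G → N ← X ← R → J ← A
  N is a collider here and neither N nor any of its descendants is conditioned on, so the collider stays closed — the path is blocked at N.
Path 5: G → N ← X ← J ← A
  N is a collider here and neither N nor any of its descendants is conditioned on, so the collider stays closed — the path is blocked at N.
Every path is blocked, so G and A are d-separated given {E, R}.

Yes — G and A are d-separated given {E, R}.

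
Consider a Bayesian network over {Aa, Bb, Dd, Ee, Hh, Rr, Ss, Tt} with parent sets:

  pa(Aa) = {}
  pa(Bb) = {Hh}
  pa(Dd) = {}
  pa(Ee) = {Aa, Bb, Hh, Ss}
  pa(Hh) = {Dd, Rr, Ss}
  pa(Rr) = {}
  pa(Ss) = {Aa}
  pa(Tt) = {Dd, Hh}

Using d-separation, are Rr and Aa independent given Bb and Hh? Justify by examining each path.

No

6 paths connect Rr and Aa; each must be blocked for d-separation to hold:
  1. Rr → Hh ← Ss → Ee ← Aa — Hh:collider[open]; Ss:fork[open]; Ee:collider[blocks] ⇒ blocked
  2. Rr → Hh ← Ss ← Aa — Hh:collider[open]; Ss:chain[open] ⇒ active
  3. Rr → Hh → Ee ← Ss ← Aa — Hh:chain[blocks]; Ee:collider[blocks]; Ss:chain[open] ⇒ blocked
  4. Rr → Hh → Ee ← Aa — Hh:chain[blocks]; Ee:collider[blocks] ⇒ blocked
  5. Rr → Hh → Bb → Ee ← Ss ← Aa — Hh:chain[blocks]; Bb:chain[blocks]; Ee:collider[blocks]; Ss:chain[open] ⇒ blocked
  6. Rr → Hh → Bb → Ee ← Aa — Hh:chain[blocks]; Bb:chain[blocks]; Ee:collider[blocks] ⇒ blocked
Since the path Rr → Hh ← Ss ← Aa is active, Rr and Aa are not d-separated given {Bb, Hh}.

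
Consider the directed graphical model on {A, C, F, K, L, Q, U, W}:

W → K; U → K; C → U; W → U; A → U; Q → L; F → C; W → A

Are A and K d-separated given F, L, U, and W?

Yes — A and K are d-separated given {F, L, U, W}.

There are 4 undirected paths between A and K; checking each against the conditioning set {F, L, U, W}:
Path 1: A → U → K
  U is a chain here and U is conditioned on, so the path is blocked at U.
Path 2: A → U ← W → K
  W is a fork here and W is conditioned on, so the path is blocked at W.
Path 3: A ← W → K
  W is a fork here and W is conditioned on, so the path is blocked at W.
Path 4: A ← W → U → K
  W is a fork here and W is conditioned on, so the path is blocked at W.
All paths are blocked; A ⊥ K | {F, L, U, W} holds.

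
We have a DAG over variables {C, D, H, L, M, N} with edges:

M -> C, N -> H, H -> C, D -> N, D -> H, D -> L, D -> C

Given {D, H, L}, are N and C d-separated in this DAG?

Yes — N and C are d-separated given {D, H, L}.

4 paths connect N and C; each must be blocked for d-separation to hold:
Path 1: N → H → C
  H is a chain here and H is conditioned on, so the path is blocked at H.
Path 2: N → H ← D → C
  D is a fork here and D is conditioned on, so the path is blocked at D.
Path 3: N ← D → H → C
  D is a fork here and D is conditioned on, so the path is blocked at D.
Path 4: N ← D → C
  D is a fork here and D is conditioned on, so the path is blocked at D.
Since every path is blocked, d-separation holds.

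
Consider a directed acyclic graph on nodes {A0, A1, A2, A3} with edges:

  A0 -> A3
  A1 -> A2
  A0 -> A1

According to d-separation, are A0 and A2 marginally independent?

No — A0 and A2 are not d-separated given ∅.

There is one path between A0 and A2:
  1. A0 → A1 → A2 — A1:chain[open] ⇒ active
Because an active path exists, A0 and A2 are not d-separated.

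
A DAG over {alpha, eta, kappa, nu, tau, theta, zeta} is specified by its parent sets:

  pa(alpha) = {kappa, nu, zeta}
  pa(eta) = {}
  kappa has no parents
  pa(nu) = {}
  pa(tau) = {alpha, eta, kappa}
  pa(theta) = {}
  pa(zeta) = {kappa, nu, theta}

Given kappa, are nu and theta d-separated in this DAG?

Yes — nu and theta are d-separated given {kappa}.

Enumerating the 4 paths from nu to theta and testing each for blocking by {kappa}:
Path 1: nu → zeta ← theta
  zeta is a collider here and neither zeta nor any of its descendants is conditioned on, so the collider stays closed — the path is blocked at zeta.
Path 2: nu → alpha ← kappa → zeta ← theta
  alpha is a collider here and neither alpha nor any of its descendants is conditioned on, so the collider stays closed — the path is blocked at alpha.
Path 3: nu → alpha → tau ← kappa → zeta ← theta
  tau is a collider here and neither tau nor any of its descendants is conditioned on, so the collider stays closed — the path is blocked at tau.
Path 4: nu → alpha ← zeta ← theta
  alpha is a collider here and neither alpha nor any of its descendants is conditioned on, so the collider stays closed — the path is blocked at alpha.
Every path is blocked, so nu and theta are d-separated given {kappa}.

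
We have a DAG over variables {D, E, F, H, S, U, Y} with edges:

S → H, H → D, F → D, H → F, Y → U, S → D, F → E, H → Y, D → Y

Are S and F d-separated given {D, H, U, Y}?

There are 6 undirected paths between S and F; checking each against the conditioning set {D, H, U, Y}:
  1. S → D → Y ← H → F — D:chain[blocks]; Y:collider[open]; H:fork[blocks] ⇒ blocked
  2. S → D ← F — D:collider[open] ⇒ active
  3. S → D ← H → F — D:collider[open]; H:fork[blocks] ⇒ blocked
  4. S → H → D ← F — H:chain[blocks]; D:collider[open] ⇒ blocked
  5. S → H → Y ← D ← F — H:chain[blocks]; Y:collider[open]; D:chain[blocks] ⇒ blocked
  6. S → H → F — H:chain[blocks] ⇒ blocked
Since the path S → D ← F is active, S and F are not d-separated given {D, H, U, Y}.

No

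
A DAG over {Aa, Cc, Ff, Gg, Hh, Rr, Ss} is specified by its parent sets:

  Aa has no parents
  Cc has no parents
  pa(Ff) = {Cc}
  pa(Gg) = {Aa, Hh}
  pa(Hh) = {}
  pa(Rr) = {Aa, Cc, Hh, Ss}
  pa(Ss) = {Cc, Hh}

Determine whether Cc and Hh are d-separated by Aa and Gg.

Yes

We examine all 6 paths between Cc and Hh:
  1. Cc → Ss ← Hh — Ss:collider[blocks] ⇒ blocked
  2. Cc → Ss → Rr ← Aa → Gg ← Hh — Ss:chain[open]; Rr:collider[blocks]; Aa:fork[blocks]; Gg:collider[open] ⇒ blocked
  3. Cc → Ss → Rr ← Hh — Ss:chain[open]; Rr:collider[blocks] ⇒ blocked
  4. Cc → Rr ← Ss ← Hh — Rr:collider[blocks]; Ss:chain[open] ⇒ blocked
  5. Cc → Rr ← Aa → Gg ← Hh — Rr:collider[blocks]; Aa:fork[blocks]; Gg:collider[open] ⇒ blocked
  6. Cc → Rr ← Hh — Rr:collider[blocks] ⇒ blocked
Since every path is blocked, d-separation holds.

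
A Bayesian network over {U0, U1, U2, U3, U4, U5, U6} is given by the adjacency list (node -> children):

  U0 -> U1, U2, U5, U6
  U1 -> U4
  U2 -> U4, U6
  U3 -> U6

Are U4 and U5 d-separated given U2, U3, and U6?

3 paths connect U4 and U5; each must be blocked for d-separation to hold:
Path 1: U4 ← U2 → U6 ← U0 → U5
  U2 is a fork here and U2 is conditioned on, so the path is blocked at U2.
Path 2: U4 ← U2 ← U0 → U5
  U2 is a chain here and U2 is conditioned on, so the path is blocked at U2.
Path 3: U4 ← U1 ← U0 → U5
  U1 is a chain and U1 is not conditioned on; U0 is a fork and U0 is not conditioned on — no node blocks this path, so it is active.
Since the path U4 ← U1 ← U0 → U5 is active, U4 and U5 are not d-separated given {U2, U3, U6}.

No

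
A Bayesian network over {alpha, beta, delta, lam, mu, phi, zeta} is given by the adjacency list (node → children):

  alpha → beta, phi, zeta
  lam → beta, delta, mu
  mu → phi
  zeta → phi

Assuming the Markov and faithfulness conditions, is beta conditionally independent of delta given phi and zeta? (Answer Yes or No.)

No

We examine all 3 paths between beta and delta:
  1. beta ← alpha → phi ← mu ← lam → delta — alpha:fork[open]; phi:collider[open]; mu:chain[open]; lam:fork[open] ⇒ active
  2. beta ← alpha → zeta → phi ← mu ← lam → delta — alpha:fork[open]; zeta:chain[blocks]; phi:collider[open]; mu:chain[open]; lam:fork[open] ⇒ blocked
  3. beta ← lam → delta — lam:fork[open] ⇒ active
At least one path is unblocked, so d-separation fails.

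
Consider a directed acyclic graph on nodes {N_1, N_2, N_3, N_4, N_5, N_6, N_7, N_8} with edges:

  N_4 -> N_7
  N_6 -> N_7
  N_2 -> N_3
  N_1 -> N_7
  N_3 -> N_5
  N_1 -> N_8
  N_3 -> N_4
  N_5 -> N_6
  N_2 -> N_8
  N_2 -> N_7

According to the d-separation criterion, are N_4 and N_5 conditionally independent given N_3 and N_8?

Yes

There are 6 undirected paths between N_4 and N_5; checking each against the conditioning set {N_3, N_8}:
Path 1: N_4 ← N_3 → N_5
  N_3 is a fork here and N_3 is conditioned on, so the path is blocked at N_3.
Path 2: N_4 ← N_3 ← N_2 → N_8 ← N_1 → N_7 ← N_6 ← N_5
  N_3 is a chain here and N_3 is conditioned on, so the path is blocked at N_3.
Path 3: N_4 ← N_3 ← N_2 → N_7 ← N_6 ← N_5
  N_3 is a chain here and N_3 is conditioned on, so the path is blocked at N_3.
Path 4: N_4 → N_7 ← N_1 → N_8 ← N_2 → N_3 → N_5
  N_7 is a collider here and neither N_7 nor any of its descendants is conditioned on, so the collider stays closed — the path is blocked at N_7.
Path 5: N_4 → N_7 ← N_6 ← N_5
  N_7 is a collider here and neither N_7 nor any of its descendants is conditioned on, so the collider stays closed — the path is blocked at N_7.
Path 6: N_4 → N_7 ← N_2 → N_3 → N_5
  N_7 is a collider here and neither N_7 nor any of its descendants is conditioned on, so the collider stays closed — the path is blocked at N_7.
All paths are blocked; N_4 ⊥ N_5 | {N_3, N_8} holds.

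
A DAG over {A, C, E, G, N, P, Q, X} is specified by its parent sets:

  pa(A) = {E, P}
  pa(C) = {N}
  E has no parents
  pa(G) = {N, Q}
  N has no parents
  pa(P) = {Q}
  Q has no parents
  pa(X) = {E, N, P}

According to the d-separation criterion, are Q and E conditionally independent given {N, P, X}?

There are 4 undirected paths between Q and E; checking each against the conditioning set {N, P, X}:
  1. Q → P → X ← E — P:chain[blocks]; X:collider[open] ⇒ blocked
  2. Q → P → A ← E — P:chain[blocks]; A:collider[blocks] ⇒ blocked
  3. Q → G ← N → X ← E — G:collider[blocks]; N:fork[blocks]; X:collider[open] ⇒ blocked
  4. Q → G ← N → X ← P → A ← E — G:collider[blocks]; N:fork[blocks]; X:collider[open]; P:fork[blocks]; A:collider[blocks] ⇒ blocked
Since every path is blocked, d-separation holds.

Yes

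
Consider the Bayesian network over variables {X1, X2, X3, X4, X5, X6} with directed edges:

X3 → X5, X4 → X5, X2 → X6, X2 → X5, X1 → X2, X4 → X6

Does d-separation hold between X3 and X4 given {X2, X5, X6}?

We examine all 2 paths between X3 and X4:
Path 1: X3 → X5 ← X2 → X6 ← X4
  X2 is a fork here and X2 is conditioned on, so the path is blocked at X2.
Path 2: X3 → X5 ← X4
  X5 is a collider and X5 is conditioned on, which opens it — no node blocks this path, so it is active.
Because an active path exists, X3 and X4 are not d-separated.

No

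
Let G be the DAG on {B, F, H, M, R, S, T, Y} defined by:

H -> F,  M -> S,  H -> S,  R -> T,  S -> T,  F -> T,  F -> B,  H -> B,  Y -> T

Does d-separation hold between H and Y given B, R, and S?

Yes

3 paths connect H and Y; each must be blocked for d-separation to hold:
Path 1: H → B ← F → T ← Y
  T is a collider here and neither T nor any of its descendants is conditioned on, so the collider stays closed — the path is blocked at T.
Path 2: H → S → T ← Y
  S is a chain here and S is conditioned on, so the path is blocked at S.
Path 3: H → F → T ← Y
  T is a collider here and neither T nor any of its descendants is conditioned on, so the collider stays closed — the path is blocked at T.
Since every path is blocked, d-separation holds.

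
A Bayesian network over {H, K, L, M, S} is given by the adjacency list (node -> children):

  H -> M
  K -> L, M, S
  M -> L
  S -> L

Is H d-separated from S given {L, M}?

No

We examine all 4 paths between H and S:
Path 1: H → M ← K → S
  M is a collider and M is conditioned on, which opens it; K is a fork and K is not conditioned on — no node blocks this path, so it is active.
Path 2: H → M ← K → L ← S
  M is a collider and M is conditioned on, which opens it; K is a fork and K is not conditioned on; L is a collider and L is conditioned on, which opens it — no node blocks this path, so it is active.
Path 3: H → M → L ← K → S
  M is a chain here and M is conditioned on, so the path is blocked at M.
Path 4: H → M → L ← S
  M is a chain here and M is conditioned on, so the path is blocked at M.
Since the path H → M ← K → S is active, H and S are not d-separated given {L, M}.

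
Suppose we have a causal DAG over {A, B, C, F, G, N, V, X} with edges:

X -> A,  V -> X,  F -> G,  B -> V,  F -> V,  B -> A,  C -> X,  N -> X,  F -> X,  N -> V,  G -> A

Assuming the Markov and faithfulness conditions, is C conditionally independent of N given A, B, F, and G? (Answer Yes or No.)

6 paths connect C and N; each must be blocked for d-separation to hold:
Path 1: C → X ← N
  X is a collider and its descendant A is conditioned on, which opens it — no node blocks this path, so it is active.
Path 2: C → X → A ← B → V ← N
  B is a fork here and B is conditioned on, so the path is blocked at B.
Path 3: C → X → A ← G ← F → V ← N
  G is a chain here and G is conditioned on, so the path is blocked at G.
Path 4: C → X ← V ← N
  X is a collider and its descendant A is conditioned on, which opens it; V is a chain and V is not conditioned on — no node blocks this path, so it is active.
Path 5: C → X ← F → G → A ← B → V ← N
  F is a fork here and F is conditioned on, so the path is blocked at F.
Path 6: C → X ← F → V ← N
  F is a fork here and F is conditioned on, so the path is blocked at F.
Since the path C → X ← N is active, C and N are not d-separated given {A, B, F, G}.

No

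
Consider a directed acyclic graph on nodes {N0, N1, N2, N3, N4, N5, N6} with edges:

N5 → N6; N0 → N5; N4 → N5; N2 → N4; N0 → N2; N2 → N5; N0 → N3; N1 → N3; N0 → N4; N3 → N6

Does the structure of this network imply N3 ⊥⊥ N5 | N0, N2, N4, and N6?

No — N3 and N5 are not d-separated given {N0, N2, N4, N6}.

Enumerating the 6 paths from N3 to N5 and testing each for blocking by {N0, N2, N4, N6}:
Path 1: N3 → N6 ← N5
  N6 is a collider and N6 is conditioned on, which opens it — no node blocks this path, so it is active.
Path 2: N3 ← N0 → N5
  N0 is a fork here and N0 is conditioned on, so the path is blocked at N0.
Path 3: N3 ← N0 → N2 → N5
  N0 is a fork here and N0 is conditioned on, so the path is blocked at N0.
Path 4: N3 ← N0 → N2 → N4 → N5
  N0 is a fork here and N0 is conditioned on, so the path is blocked at N0.
Path 5: N3 ← N0 → N4 → N5
  N0 is a fork here and N0 is conditioned on, so the path is blocked at N0.
Path 6: N3 ← N0 → N4 ← N2 → N5
  N0 is a fork here and N0 is conditioned on, so the path is blocked at N0.
Because an active path exists, N3 and N5 are not d-separated.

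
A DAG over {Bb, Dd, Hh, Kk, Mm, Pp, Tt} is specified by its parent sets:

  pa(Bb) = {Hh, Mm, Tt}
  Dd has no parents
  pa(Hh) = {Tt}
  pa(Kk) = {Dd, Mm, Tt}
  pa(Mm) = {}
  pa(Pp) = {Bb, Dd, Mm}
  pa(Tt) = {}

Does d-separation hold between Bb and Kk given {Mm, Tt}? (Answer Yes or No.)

Yes

There are 6 undirected paths between Bb and Kk; checking each against the conditioning set {Mm, Tt}:
Path 1: Bb ← Hh ← Tt → Kk
  Tt is a fork here and Tt is conditioned on, so the path is blocked at Tt.
Path 2: Bb → Pp ← Mm → Kk
  Pp is a collider here and neither Pp nor any of its descendants is conditioned on, so the collider stays closed — the path is blocked at Pp.
Path 3: Bb → Pp ← Dd → Kk
  Pp is a collider here and neither Pp nor any of its descendants is conditioned on, so the collider stays closed — the path is blocked at Pp.
Path 4: Bb ← Mm → Pp ← Dd → Kk
  Mm is a fork here and Mm is conditioned on, so the path is blocked at Mm.
Path 5: Bb ← Mm → Kk
  Mm is a fork here and Mm is conditioned on, so the path is blocked at Mm.
Path 6: Bb ← Tt → Kk
  Tt is a fork here and Tt is conditioned on, so the path is blocked at Tt.
Since every path is blocked, d-separation holds.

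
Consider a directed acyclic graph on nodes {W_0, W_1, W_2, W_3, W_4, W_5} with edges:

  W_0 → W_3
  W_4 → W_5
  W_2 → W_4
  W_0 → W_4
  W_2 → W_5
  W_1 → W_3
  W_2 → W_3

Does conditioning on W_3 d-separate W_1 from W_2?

No

Enumerating the 3 paths from W_1 to W_2 and testing each for blocking by {W_3}:
  1. W_1 → W_3 ← W_0 → W_4 ← W_2 — W_3:collider[open]; W_0:fork[open]; W_4:collider[blocks] ⇒ blocked
  2. W_1 → W_3 ← W_0 → W_4 → W_5 ← W_2 — W_3:collider[open]; W_0:fork[open]; W_4:chain[open]; W_5:collider[blocks] ⇒ blocked
  3. W_1 → W_3 ← W_2 — W_3:collider[open] ⇒ active
Because an active path exists, W_1 and W_2 are not d-separated.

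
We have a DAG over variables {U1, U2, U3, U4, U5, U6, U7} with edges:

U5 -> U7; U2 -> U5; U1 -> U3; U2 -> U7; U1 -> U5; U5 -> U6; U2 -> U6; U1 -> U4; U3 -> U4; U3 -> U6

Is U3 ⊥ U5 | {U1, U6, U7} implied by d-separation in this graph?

No

We examine all 5 paths between U3 and U5:
Path 1: U3 → U4 ← U1 → U5
  U4 is a collider here and neither U4 nor any of its descendants is conditioned on, so the collider stays closed — the path is blocked at U4.
Path 2: U3 ← U1 → U5
  U1 is a fork here and U1 is conditioned on, so the path is blocked at U1.
Path 3: U3 → U6 ← U2 → U7 ← U5
  U6 is a collider and U6 is conditioned on, which opens it; U2 is a fork and U2 is not conditioned on; U7 is a collider and U7 is conditioned on, which opens it — no node blocks this path, so it is active.
Path 4: U3 → U6 ← U2 → U5
  U6 is a collider and U6 is conditioned on, which opens it; U2 is a fork and U2 is not conditioned on — no node blocks this path, so it is active.
Path 5: U3 → U6 ← U5
  U6 is a collider and U6 is conditioned on, which opens it — no node blocks this path, so it is active.
At least one path is unblocked, so d-separation fails.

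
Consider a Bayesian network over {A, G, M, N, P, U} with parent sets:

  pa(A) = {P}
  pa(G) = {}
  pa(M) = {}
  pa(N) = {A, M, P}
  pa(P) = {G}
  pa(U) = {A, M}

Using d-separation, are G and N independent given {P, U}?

Yes

There are 3 undirected paths between G and N; checking each against the conditioning set {P, U}:
Path 1: G → P → N
  P is a chain here and P is conditioned on, so the path is blocked at P.
Path 2: G → P → A → U ← M → N
  P is a chain here and P is conditioned on, so the path is blocked at P.
Path 3: G → P → A → N
  P is a chain here and P is conditioned on, so the path is blocked at P.
Every path is blocked, so G and N are d-separated given {P, U}.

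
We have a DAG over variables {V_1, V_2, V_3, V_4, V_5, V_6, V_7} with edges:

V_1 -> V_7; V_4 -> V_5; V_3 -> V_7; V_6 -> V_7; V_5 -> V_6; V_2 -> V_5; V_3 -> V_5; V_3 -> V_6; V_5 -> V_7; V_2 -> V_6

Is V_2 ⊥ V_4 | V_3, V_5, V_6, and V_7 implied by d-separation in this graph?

Enumerating the 6 paths from V_2 to V_4 and testing each for blocking by {V_3, V_5, V_6, V_7}:
Path 1: V_2 → V_6 → V_7 ← V_5 ← V_4
  V_6 is a chain here and V_6 is conditioned on, so the path is blocked at V_6.
Path 2: V_2 → V_6 → V_7 ← V_3 → V_5 ← V_4
  V_6 is a chain here and V_6 is conditioned on, so the path is blocked at V_6.
Path 3: V_2 → V_6 ← V_5 ← V_4
  V_5 is a chain here and V_5 is conditioned on, so the path is blocked at V_5.
Path 4: V_2 → V_6 ← V_3 → V_7 ← V_5 ← V_4
  V_3 is a fork here and V_3 is conditioned on, so the path is blocked at V_3.
Path 5: V_2 → V_6 ← V_3 → V_5 ← V_4
  V_3 is a fork here and V_3 is conditioned on, so the path is blocked at V_3.
Path 6: V_2 → V_5 ← V_4
  V_5 is a collider and V_5 is conditioned on, which opens it — no node blocks this path, so it is active.
Since the path V_2 → V_5 ← V_4 is active, V_2 and V_4 are not d-separated given {V_3, V_5, V_6, V_7}.

No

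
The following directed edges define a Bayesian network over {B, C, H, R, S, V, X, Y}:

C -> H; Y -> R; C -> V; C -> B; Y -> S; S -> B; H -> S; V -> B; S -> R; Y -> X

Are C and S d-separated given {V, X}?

No

There are 3 undirected paths between C and S; checking each against the conditioning set {V, X}:
  1. C → V → B ← S — V:chain[blocks]; B:collider[blocks] ⇒ blocked
  2. C → H → S — H:chain[open] ⇒ active
  3. C → B ← S — B:collider[blocks] ⇒ blocked
Since the path C → H → S is active, C and S are not d-separated given {V, X}.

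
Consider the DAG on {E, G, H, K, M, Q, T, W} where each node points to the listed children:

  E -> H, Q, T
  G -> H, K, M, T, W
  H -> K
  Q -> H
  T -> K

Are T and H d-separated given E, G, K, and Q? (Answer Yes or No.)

No

We examine all 6 paths between T and H:
Path 1: T → K ← H
  K is a collider and K is conditioned on, which opens it — no node blocks this path, so it is active.
Path 2: T → K ← G → H
  G is a fork here and G is conditioned on, so the path is blocked at G.
Path 3: T ← E → H
  E is a fork here and E is conditioned on, so the path is blocked at E.
Path 4: T ← E → Q → H
  E is a fork here and E is conditioned on, so the path is blocked at E.
Path 5: T ← G → H
  G is a fork here and G is conditioned on, so the path is blocked at G.
Path 6: T ← G → K ← H
  G is a fork here and G is conditioned on, so the path is blocked at G.
At least one path is unblocked, so d-separation fails.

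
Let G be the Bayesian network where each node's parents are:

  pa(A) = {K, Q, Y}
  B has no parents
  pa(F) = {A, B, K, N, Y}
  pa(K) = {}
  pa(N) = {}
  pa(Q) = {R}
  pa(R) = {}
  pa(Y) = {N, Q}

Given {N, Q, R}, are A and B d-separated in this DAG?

We examine all 6 paths between A and B:
Path 1: A ← Q → Y → F ← B
  Q is a fork here and Q is conditioned on, so the path is blocked at Q.
Path 2: A ← Q → Y ← N → F ← B
  Q is a fork here and Q is conditioned on, so the path is blocked at Q.
Path 3: A → F ← B
  F is a collider here and neither F nor any of its descendants is conditioned on, so the collider stays closed — the path is blocked at F.
Path 4: A ← K → F ← B
  F is a collider here and neither F nor any of its descendants is conditioned on, so the collider stays closed — the path is blocked at F.
Path 5: A ← Y → F ← B
  F is a collider here and neither F nor any of its descendants is conditioned on, so the collider stays closed — the path is blocked at F.
Path 6: A ← Y ← N → F ← B
  N is a fork here and N is conditioned on, so the path is blocked at N.
All paths are blocked; A ⊥ B | {N, Q, R} holds.

Yes — A and B are d-separated given {N, Q, R}.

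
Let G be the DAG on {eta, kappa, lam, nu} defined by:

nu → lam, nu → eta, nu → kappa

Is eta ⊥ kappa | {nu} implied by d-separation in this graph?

Yes

There is one path between eta and kappa:
  1. eta ← nu → kappa — nu:fork[blocks] ⇒ blocked
Every path is blocked, so eta and kappa are d-separated given {nu}.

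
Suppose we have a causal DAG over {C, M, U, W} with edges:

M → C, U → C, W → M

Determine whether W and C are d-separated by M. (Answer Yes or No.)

The only undirected path from W to C is:
Path 1: W → M → C
  M is a chain here and M is conditioned on, so the path is blocked at M.
All paths are blocked; W ⊥ C | {M} holds.

Yes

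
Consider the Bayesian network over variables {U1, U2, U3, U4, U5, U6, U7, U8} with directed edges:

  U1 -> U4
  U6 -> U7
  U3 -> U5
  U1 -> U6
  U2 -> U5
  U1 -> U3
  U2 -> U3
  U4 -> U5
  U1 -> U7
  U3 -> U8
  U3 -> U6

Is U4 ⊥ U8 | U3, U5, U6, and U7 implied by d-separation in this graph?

There are 5 undirected paths between U4 and U8; checking each against the conditioning set {U3, U5, U6, U7}:
Path 1: U4 ← U1 → U3 → U8
  U3 is a chain here and U3 is conditioned on, so the path is blocked at U3.
Path 2: U4 ← U1 → U7 ← U6 ← U3 → U8
  U6 is a chain here and U6 is conditioned on, so the path is blocked at U6.
Path 3: U4 ← U1 → U6 ← U3 → U8
  U3 is a fork here and U3 is conditioned on, so the path is blocked at U3.
Path 4: U4 → U5 ← U2 → U3 → U8
  U3 is a chain here and U3 is conditioned on, so the path is blocked at U3.
Path 5: U4 → U5 ← U3 → U8
  U3 is a fork here and U3 is conditioned on, so the path is blocked at U3.
Every path is blocked, so U4 and U8 are d-separated given {U3, U5, U6, U7}.

Yes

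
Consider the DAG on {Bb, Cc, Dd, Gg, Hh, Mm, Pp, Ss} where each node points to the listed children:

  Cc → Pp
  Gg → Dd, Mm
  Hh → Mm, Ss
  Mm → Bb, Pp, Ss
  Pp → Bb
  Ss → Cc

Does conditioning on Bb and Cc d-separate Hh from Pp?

There are 6 undirected paths between Hh and Pp; checking each against the conditioning set {Bb, Cc}:
  1. Hh → Mm → Bb ← Pp — Mm:chain[open]; Bb:collider[open] ⇒ active
  2. Hh → Mm → Pp — Mm:chain[open] ⇒ active
  3. Hh → Mm → Ss → Cc → Pp — Mm:chain[open]; Ss:chain[open]; Cc:chain[blocks] ⇒ blocked
  4. Hh → Ss → Cc → Pp — Ss:chain[open]; Cc:chain[blocks] ⇒ blocked
  5. Hh → Ss ← Mm → Bb ← Pp — Ss:collider[open]; Mm:fork[open]; Bb:collider[open] ⇒ active
  6. Hh → Ss ← Mm → Pp — Ss:collider[open]; Mm:fork[open] ⇒ active
Since the path Hh → Mm → Bb ← Pp is active, Hh and Pp are not d-separated given {Bb, Cc}.

No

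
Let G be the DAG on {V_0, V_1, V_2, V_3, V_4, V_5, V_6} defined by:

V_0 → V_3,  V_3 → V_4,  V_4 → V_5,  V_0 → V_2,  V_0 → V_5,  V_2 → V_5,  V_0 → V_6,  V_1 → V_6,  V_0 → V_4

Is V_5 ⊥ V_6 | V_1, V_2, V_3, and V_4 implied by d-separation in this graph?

We examine all 4 paths between V_5 and V_6:
  1. V_5 ← V_4 ← V_3 ← V_0 → V_6 — V_4:chain[blocks]; V_3:chain[blocks]; V_0:fork[open] ⇒ blocked
  2. V_5 ← V_4 ← V_0 → V_6 — V_4:chain[blocks]; V_0:fork[open] ⇒ blocked
  3. V_5 ← V_0 → V_6 — V_0:fork[open] ⇒ active
  4. V_5 ← V_2 ← V_0 → V_6 — V_2:chain[blocks]; V_0:fork[open] ⇒ blocked
At least one path is unblocked, so d-separation fails.

No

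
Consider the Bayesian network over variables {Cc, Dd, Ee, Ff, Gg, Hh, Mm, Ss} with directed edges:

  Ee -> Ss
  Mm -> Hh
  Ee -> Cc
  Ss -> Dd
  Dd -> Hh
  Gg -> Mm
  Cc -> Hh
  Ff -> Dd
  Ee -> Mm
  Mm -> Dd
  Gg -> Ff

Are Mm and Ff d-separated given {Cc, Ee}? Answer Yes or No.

We examine all 6 paths between Mm and Ff:
Path 1: Mm → Hh ← Dd ← Ff
  Hh is a collider here and neither Hh nor any of its descendants is conditioned on, so the collider stays closed — the path is blocked at Hh.
Path 2: Mm → Hh ← Cc ← Ee → Ss → Dd ← Ff
  Hh is a collider here and neither Hh nor any of its descendants is conditioned on, so the collider stays closed — the path is blocked at Hh.
Path 3: Mm → Dd ← Ff
  Dd is a collider here and neither Dd nor any of its descendants is conditioned on, so the collider stays closed — the path is blocked at Dd.
Path 4: Mm ← Gg → Ff
  Gg is a fork and Gg is not conditioned on — no node blocks this path, so it is active.
Path 5: Mm ← Ee → Ss → Dd ← Ff
  Ee is a fork here and Ee is conditioned on, so the path is blocked at Ee.
Path 6: Mm ← Ee → Cc → Hh ← Dd ← Ff
  Ee is a fork here and Ee is conditioned on, so the path is blocked at Ee.
At least one path is unblocked, so d-separation fails.

No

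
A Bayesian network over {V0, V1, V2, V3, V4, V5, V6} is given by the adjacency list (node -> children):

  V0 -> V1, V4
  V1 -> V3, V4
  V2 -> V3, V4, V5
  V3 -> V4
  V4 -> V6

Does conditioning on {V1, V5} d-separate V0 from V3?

We examine all 6 paths between V0 and V3:
Path 1: V0 → V1 → V4 ← V2 → V3
  V1 is a chain here and V1 is conditioned on, so the path is blocked at V1.
Path 2: V0 → V1 → V4 ← V3
  V1 is a chain here and V1 is conditioned on, so the path is blocked at V1.
Path 3: V0 → V1 → V3
  V1 is a chain here and V1 is conditioned on, so the path is blocked at V1.
Path 4: V0 → V4 ← V1 → V3
  V4 is a collider here and neither V4 nor any of its descendants is conditioned on, so the collider stays closed — the path is blocked at V4.
Path 5: V0 → V4 ← V2 → V3
  V4 is a collider here and neither V4 nor any of its descendants is conditioned on, so the collider stays closed — the path is blocked at V4.
Path 6: V0 → V4 ← V3
  V4 is a collider here and neither V4 nor any of its descendants is conditioned on, so the collider stays closed — the path is blocked at V4.
Every path is blocked, so V0 and V3 are d-separated given {V1, V5}.

Yes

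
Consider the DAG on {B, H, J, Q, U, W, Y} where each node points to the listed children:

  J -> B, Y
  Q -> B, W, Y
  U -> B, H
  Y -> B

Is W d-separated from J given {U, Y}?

No — W and J are not d-separated given {U, Y}.

4 paths connect W and J; each must be blocked for d-separation to hold:
Path 1: W ← Q → Y → B ← J
  Y is a chain here and Y is conditioned on, so the path is blocked at Y.
Path 2: W ← Q → Y ← J
  Q is a fork and Q is not conditioned on; Y is a collider and Y is conditioned on, which opens it — no node blocks this path, so it is active.
Path 3: W ← Q → B ← Y ← J
  B is a collider here and neither B nor any of its descendants is conditioned on, so the collider stays closed — the path is blocked at B.
Path 4: W ← Q → B ← J
  B is a collider here and neither B nor any of its descendants is conditioned on, so the collider stays closed — the path is blocked at B.
Since the path W ← Q → Y ← J is active, W and J are not d-separated given {U, Y}.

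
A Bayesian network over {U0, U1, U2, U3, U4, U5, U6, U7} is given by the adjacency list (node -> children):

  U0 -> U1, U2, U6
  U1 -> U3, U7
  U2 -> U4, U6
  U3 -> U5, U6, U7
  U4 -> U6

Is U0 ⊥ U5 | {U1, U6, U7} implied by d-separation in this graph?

No

There are 5 undirected paths between U0 and U5; checking each against the conditioning set {U1, U6, U7}:
Path 1: U0 → U6 ← U3 → U5
  U6 is a collider and U6 is conditioned on, which opens it; U3 is a fork and U3 is not conditioned on — no node blocks this path, so it is active.
Path 2: U0 → U2 → U6 ← U3 → U5
  U2 is a chain and U2 is not conditioned on; U6 is a collider and U6 is conditioned on, which opens it; U3 is a fork and U3 is not conditioned on — no node blocks this path, so it is active.
Path 3: U0 → U2 → U4 → U6 ← U3 → U5
  U2 is a chain and U2 is not conditioned on; U4 is a chain and U4 is not conditioned on; U6 is a collider and U6 is conditioned on, which opens it; U3 is a fork and U3 is not conditioned on — no node blocks this path, so it is active.
Path 4: U0 → U1 → U7 ← U3 → U5
  U1 is a chain here and U1 is conditioned on, so the path is blocked at U1.
Path 5: U0 → U1 → U3 → U5
  U1 is a chain here and U1 is conditioned on, so the path is blocked at U1.
Since the path U0 → U6 ← U3 → U5 is active, U0 and U5 are not d-separated given {U1, U6, U7}.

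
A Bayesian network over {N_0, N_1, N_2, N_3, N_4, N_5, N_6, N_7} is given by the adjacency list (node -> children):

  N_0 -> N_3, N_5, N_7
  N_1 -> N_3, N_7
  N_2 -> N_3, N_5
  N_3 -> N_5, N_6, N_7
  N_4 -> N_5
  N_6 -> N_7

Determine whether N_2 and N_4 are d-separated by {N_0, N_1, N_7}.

6 paths connect N_2 and N_4; each must be blocked for d-separation to hold:
Path 1: N_2 → N_3 ← N_1 → N_7 ← N_0 → N_5 ← N_4
  N_1 is a fork here and N_1 is conditioned on, so the path is blocked at N_1.
Path 2: N_2 → N_3 → N_6 → N_7 ← N_0 → N_5 ← N_4
  N_0 is a fork here and N_0 is conditioned on, so the path is blocked at N_0.
Path 3: N_2 → N_3 → N_7 ← N_0 → N_5 ← N_4
  N_0 is a fork here and N_0 is conditioned on, so the path is blocked at N_0.
Path 4: N_2 → N_3 ← N_0 → N_5 ← N_4
  N_0 is a fork here and N_0 is conditioned on, so the path is blocked at N_0.
Path 5: N_2 → N_3 → N_5 ← N_4
  N_5 is a collider here and neither N_5 nor any of its descendants is conditioned on, so the collider stays closed — the path is blocked at N_5.
Path 6: N_2 → N_5 ← N_4
  N_5 is a collider here and neither N_5 nor any of its descendants is conditioned on, so the collider stays closed — the path is blocked at N_5.
All paths are blocked; N_2 ⊥ N_4 | {N_0, N_1, N_7} holds.

Yes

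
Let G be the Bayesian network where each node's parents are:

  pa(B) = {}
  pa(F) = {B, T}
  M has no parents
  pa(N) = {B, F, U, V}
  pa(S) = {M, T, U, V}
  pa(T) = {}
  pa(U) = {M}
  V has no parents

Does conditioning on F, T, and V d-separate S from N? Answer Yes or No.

No

Enumerating the 5 paths from S to N and testing each for blocking by {F, T, V}:
Path 1: S ← T → F → N
  T is a fork here and T is conditioned on, so the path is blocked at T.
Path 2: S ← T → F ← B → N
  T is a fork here and T is conditioned on, so the path is blocked at T.
Path 3: S ← U → N
  U is a fork and U is not conditioned on — no node blocks this path, so it is active.
Path 4: S ← V → N
  V is a fork here and V is conditioned on, so the path is blocked at V.
Path 5: S ← M → U → N
  M is a fork and M is not conditioned on; U is a chain and U is not conditioned on — no node blocks this path, so it is active.
Since the path S ← U → N is active, S and N are not d-separated given {F, T, V}.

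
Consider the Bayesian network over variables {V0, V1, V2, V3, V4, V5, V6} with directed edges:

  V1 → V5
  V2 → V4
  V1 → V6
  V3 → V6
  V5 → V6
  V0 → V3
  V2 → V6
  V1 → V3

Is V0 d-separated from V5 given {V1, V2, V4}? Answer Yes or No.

There are 4 undirected paths between V0 and V5; checking each against the conditioning set {V1, V2, V4}:
  1. V0 → V3 ← V1 → V5 — V3:collider[blocks]; V1:fork[blocks] ⇒ blocked
  2. V0 → V3 ← V1 → V6 ← V5 — V3:collider[blocks]; V1:fork[blocks]; V6:collider[blocks] ⇒ blocked
  3. V0 → V3 → V6 ← V1 → V5 — V3:chain[open]; V6:collider[blocks]; V1:fork[blocks] ⇒ blocked
  4. V0 → V3 → V6 ← V5 — V3:chain[open]; V6:collider[blocks] ⇒ blocked
Every path is blocked, so V0 and V5 are d-separated given {V1, V2, V4}.

Yes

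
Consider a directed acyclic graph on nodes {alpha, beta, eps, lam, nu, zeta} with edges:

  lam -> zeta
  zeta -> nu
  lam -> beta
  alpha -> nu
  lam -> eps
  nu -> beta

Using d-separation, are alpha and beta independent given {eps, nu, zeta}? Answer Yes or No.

2 paths connect alpha and beta; each must be blocked for d-separation to hold:
Path 1: alpha → nu ← zeta ← lam → beta
  zeta is a chain here and zeta is conditioned on, so the path is blocked at zeta.
Path 2: alpha → nu → beta
  nu is a chain here and nu is conditioned on, so the path is blocked at nu.
Every path is blocked, so alpha and beta are d-separated given {eps, nu, zeta}.

Yes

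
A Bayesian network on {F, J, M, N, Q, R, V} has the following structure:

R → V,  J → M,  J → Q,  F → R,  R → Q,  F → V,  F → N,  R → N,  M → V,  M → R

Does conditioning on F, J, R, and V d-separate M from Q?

Yes — M and Q are d-separated given {F, J, R, V}.

Enumerating the 5 paths from M to Q and testing each for blocking by {F, J, R, V}:
Path 1: M → R → Q
  R is a chain here and R is conditioned on, so the path is blocked at R.
Path 2: M → V ← R → Q
  R is a fork here and R is conditioned on, so the path is blocked at R.
Path 3: M → V ← F → R → Q
  F is a fork here and F is conditioned on, so the path is blocked at F.
Path 4: M → V ← F → N ← R → Q
  F is a fork here and F is conditioned on, so the path is blocked at F.
Path 5: M ← J → Q
  J is a fork here and J is conditioned on, so the path is blocked at J.
Since every path is blocked, d-separation holds.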